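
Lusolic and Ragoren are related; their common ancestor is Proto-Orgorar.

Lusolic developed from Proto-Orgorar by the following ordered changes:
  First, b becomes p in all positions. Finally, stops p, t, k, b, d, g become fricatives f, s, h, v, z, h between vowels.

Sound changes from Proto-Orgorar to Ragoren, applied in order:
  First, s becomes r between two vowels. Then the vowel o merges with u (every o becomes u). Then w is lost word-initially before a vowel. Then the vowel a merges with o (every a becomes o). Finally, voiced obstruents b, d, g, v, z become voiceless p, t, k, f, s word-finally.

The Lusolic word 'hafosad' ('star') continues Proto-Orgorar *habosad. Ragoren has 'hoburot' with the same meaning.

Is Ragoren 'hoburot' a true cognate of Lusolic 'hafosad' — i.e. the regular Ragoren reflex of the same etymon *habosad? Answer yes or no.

yes

Derive the expected Ragoren reflex of *habosad:
Ragoren: start from *habosad.
  rule 1 (rhotacism): habosad → haborad
  rule 2 (vowel merger): haborad → haburad
  rule 3: no change — haburad
  rule 4 (vowel merger): haburad → hoburod
  rule 5 (final devoicing): hoburod → hoburot
  ⇒ Ragoren hoburot
Ragoren 'hoburot' matches the regular reflex exactly, so the pair is cognate.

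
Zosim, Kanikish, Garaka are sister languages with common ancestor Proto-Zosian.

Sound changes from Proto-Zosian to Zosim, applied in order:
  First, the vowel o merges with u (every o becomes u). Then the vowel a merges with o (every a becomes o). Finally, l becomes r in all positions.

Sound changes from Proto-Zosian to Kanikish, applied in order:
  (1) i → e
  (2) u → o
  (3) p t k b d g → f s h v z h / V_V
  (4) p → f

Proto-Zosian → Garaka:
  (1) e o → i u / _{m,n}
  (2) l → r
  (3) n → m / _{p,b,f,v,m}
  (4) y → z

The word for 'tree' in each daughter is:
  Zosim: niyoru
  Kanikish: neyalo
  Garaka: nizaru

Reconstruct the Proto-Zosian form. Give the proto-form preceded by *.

*niyalu

Position 3: Zosim has y, Kanikish has y, Garaka has z. Zosim preserves y here (none of its changes turn any other segment into y), so the proto-segment is *y.
Position 5: Zosim has r, Kanikish has l, Garaka has r. Kanikish preserves l here (none of its changes turn any other segment into l), so the proto-segment is *l.
Verify the candidate proto-form against each daughter:
Zosim: *niyalu > niyolu > niyoru  (by vowel merger, unconditioned shift)
Kanikish: *niyalu > neyalu > neyalo  (by vowel merger, vowel merger)
Garaka: *niyalu
  niyalu (rule 1 does not apply)
  niyalu → niyaru   [unconditioned shift]
  niyaru (rule 3 does not apply)
  niyaru → nizaru   [unconditioned shift]
  giving Garaka nizaru.
*niyalu is the unique common source.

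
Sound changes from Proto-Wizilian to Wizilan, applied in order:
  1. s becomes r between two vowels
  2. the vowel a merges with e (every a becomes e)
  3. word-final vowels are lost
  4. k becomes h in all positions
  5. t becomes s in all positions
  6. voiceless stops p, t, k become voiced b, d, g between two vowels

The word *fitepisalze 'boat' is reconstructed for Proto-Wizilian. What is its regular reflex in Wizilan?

fisebirelz

Wizilan: start from *fitepisalze.
  rule 1 (rhotacism): fitepisalze → fitepiralze
  rule 2 (vowel merger): fitepiralze → fitepirelze
  rule 3 (apocope): fitepirelze → fitepirelz
  rule 4: no change — fitepirelz
  rule 5 (unconditioned shift): fitepirelz → fisepirelz
  rule 6 (intervocalic voicing): fisepirelz → fisebirelz
  ⇒ Wizilan fisebirelz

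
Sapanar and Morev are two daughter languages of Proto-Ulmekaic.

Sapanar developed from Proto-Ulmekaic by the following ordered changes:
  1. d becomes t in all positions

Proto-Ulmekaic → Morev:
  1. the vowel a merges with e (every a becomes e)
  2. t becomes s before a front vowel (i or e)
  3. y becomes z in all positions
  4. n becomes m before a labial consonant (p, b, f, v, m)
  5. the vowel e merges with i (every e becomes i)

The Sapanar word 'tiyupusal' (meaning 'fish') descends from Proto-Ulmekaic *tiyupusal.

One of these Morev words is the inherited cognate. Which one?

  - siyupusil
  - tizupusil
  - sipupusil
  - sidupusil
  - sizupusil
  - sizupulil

sizupusil

Morev: start from *tiyupusal.
  rule 1 (vowel merger): tiyupusal → tiyupusel
  rule 2 (palatalisation): tiyupusel → siyupusel
  rule 3 (unconditioned shift): siyupusel → sizupusel
  rule 4: no change — sizupusel
  rule 5 (vowel merger): sizupusel → sizupusil
  ⇒ Morev sizupusil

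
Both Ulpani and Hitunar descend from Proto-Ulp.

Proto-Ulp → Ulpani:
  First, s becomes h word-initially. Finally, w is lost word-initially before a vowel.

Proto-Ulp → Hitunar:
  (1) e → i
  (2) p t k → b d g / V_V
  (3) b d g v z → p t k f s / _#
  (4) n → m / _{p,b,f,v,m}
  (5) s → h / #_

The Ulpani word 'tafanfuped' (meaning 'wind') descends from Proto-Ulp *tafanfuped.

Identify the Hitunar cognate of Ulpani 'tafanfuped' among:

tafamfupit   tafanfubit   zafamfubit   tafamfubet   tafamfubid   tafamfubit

Hitunar: start from *tafanfuped.
  rule 1 (vowel merger): tafanfuped → tafanfupid
  rule 2 (intervocalic voicing): tafanfupid → tafanfubid
  rule 3 (final devoicing): tafanfubid → tafanfubit
  rule 4 (nasal place assimilation): tafanfubit → tafamfubit
  rule 5: no change — tafamfubit
  ⇒ Hitunar tafamfubit

tafamfubit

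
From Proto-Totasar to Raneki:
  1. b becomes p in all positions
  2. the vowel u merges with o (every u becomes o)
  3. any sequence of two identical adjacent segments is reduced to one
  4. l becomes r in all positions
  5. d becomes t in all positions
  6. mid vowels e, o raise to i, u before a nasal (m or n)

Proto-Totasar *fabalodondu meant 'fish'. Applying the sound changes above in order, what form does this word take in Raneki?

Raneki: *fabalodondu > fapalodondu > fapalodondo > faparodondo > faparotonto > faparotunto  (by unconditioned shift, vowel merger, unconditioned shift, unconditioned shift, pre-nasal raising)

faparotunto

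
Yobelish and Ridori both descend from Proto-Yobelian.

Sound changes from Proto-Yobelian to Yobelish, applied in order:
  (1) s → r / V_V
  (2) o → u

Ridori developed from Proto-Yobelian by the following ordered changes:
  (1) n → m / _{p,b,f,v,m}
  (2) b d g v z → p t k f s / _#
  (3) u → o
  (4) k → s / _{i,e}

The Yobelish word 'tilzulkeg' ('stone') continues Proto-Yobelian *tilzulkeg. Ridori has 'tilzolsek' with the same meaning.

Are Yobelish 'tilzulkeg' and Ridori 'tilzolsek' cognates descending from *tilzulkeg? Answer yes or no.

yes

Derive the expected Ridori reflex of *tilzulkeg:
Ridori: *tilzulkeg
  tilzulkeg (rule 1 does not apply)
  tilzulkeg → tilzulkek   [final devoicing]
  tilzulkek → tilzolkek   [vowel merger]
  tilzolkek → tilzolsek   [palatalisation]
  giving Ridori tilzolsek.
Ridori 'tilzolsek' matches the regular reflex exactly, so the pair is cognate.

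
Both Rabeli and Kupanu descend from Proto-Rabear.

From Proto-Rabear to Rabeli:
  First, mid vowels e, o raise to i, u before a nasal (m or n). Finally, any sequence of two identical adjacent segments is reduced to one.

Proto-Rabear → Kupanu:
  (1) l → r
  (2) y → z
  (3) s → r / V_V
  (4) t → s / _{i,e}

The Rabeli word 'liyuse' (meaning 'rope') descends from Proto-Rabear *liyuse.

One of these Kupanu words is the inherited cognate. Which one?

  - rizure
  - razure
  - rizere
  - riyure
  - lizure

rizure

Kupanu: start from *liyuse.
  rule 1 (unconditioned shift): liyuse → riyuse
  rule 2 (unconditioned shift): riyuse → rizuse
  rule 3 (rhotacism): rizuse → rizure
  rule 4: no change — rizure
  ⇒ Kupanu rizure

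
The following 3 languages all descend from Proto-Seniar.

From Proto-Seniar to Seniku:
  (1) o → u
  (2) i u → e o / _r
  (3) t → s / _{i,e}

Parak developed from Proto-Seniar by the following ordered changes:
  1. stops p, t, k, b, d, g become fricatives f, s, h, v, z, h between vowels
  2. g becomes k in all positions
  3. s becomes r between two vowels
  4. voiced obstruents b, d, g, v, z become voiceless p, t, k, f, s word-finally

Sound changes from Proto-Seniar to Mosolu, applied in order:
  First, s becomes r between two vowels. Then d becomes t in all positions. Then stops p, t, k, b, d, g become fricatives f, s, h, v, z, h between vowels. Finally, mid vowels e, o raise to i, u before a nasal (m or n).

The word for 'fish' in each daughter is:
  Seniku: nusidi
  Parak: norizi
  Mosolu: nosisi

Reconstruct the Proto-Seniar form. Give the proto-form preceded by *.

Position 3: Seniku has s, Parak has r, Mosolu has s. Taking the neighbouring segments as reconstructed: Seniku s could go back to *t or *s; Parak r could go back to *t or *s or *r; Mosolu s could go back to *t or *d — the one source consistent with every daughter is *t.
Position 5: Seniku has d, Parak has z, Mosolu has s. Seniku preserves d here (none of its changes turn any other segment into d), so the proto-segment is *d.
This points to *notidi. Verify forward in each daughter:
Seniku: *notidi
  notidi → nutidi   [vowel merger]
  nutidi (rule 2 does not apply)
  nutidi → nusidi   [palatalisation]
  giving Seniku nusidi.
Parak: start from *notidi.
  rule 1 (intervocalic lenition): notidi → nosizi
  rule 2: no change — nosizi
  rule 3 (rhotacism): nosizi → norizi
  rule 4: no change — norizi
  ⇒ Parak norizi
Mosolu: *notidi > notiti > nosisi  (by unconditioned shift, intervocalic lenition)
*notidi is the unique common source.

*notidi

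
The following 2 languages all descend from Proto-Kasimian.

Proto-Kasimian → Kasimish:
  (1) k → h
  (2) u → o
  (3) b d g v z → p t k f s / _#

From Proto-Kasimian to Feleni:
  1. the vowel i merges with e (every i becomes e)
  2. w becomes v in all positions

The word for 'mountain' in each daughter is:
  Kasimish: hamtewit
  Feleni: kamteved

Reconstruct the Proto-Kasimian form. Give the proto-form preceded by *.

Position 8: Kasimish has t, Feleni has d. Feleni preserves d here (none of its changes turn any other segment into d), so the proto-segment is *d.
Position 6: Kasimish has w, Feleni has v. Kasimish preserves w here (none of its changes turn any other segment into w), so the proto-segment is *w.
This points to *kamtewid. Verify forward in each daughter:
Kasimish: *kamtewid > hamtewid > hamtewit  (by unconditioned shift, final devoicing)
Feleni: start from *kamtewid.
  rule 1 (vowel merger): kamtewid → kamtewed
  rule 2 (unconditioned shift): kamtewed → kamteved
  ⇒ Feleni kamteved
Only *kamtewid yields all of Kasimish hamtewit, Feleni kamteved.

*kamtewid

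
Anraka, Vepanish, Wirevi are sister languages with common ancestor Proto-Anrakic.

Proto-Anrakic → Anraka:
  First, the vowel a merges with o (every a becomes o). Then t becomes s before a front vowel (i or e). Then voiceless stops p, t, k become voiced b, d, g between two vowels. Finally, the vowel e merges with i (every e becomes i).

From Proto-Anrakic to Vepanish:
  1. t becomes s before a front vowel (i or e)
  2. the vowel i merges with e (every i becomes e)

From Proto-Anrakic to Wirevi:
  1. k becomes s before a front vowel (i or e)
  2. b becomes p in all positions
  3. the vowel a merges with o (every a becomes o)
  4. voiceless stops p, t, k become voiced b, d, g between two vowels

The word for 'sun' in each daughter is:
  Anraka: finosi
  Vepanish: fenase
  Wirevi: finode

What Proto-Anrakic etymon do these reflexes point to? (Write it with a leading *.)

Position 5: Anraka has s, Vepanish has s, Wirevi has d. Taking the neighbouring segments as reconstructed: Anraka s could go back to *t or *s; Vepanish s could go back to *t or *s; Wirevi d could go back to *t or *d — the one source consistent with every daughter is *t.
Position 4: Anraka has o, Vepanish has a, Wirevi has o. Vepanish preserves a here (none of its changes turn any other segment into a), so the proto-segment is *a.
Position 6: Anraka has i, Vepanish has e, Wirevi has e. Wirevi preserves e here (none of its changes turn any other segment into e), so the proto-segment is *e.
This points to *finate. Verify forward in each daughter:
Anraka: start from *finate.
  rule 1 (vowel merger): finate → finote
  rule 2 (palatalisation): finote → finose
  rule 3: no change — finose
  rule 4 (vowel merger): finose → finosi
  ⇒ Anraka finosi
Vepanish: *finate > finase > fenase  (by palatalisation, vowel merger)
Wirevi: start from *finate.
  rule 1: no change — finate
  rule 2: no change — finate
  rule 3 (vowel merger): finate → finote
  rule 4 (intervocalic voicing): finote → finode
  ⇒ Wirevi finode
Only *finate yields all of Anraka finosi, Vepanish fenase, Wirevi finode.

*finate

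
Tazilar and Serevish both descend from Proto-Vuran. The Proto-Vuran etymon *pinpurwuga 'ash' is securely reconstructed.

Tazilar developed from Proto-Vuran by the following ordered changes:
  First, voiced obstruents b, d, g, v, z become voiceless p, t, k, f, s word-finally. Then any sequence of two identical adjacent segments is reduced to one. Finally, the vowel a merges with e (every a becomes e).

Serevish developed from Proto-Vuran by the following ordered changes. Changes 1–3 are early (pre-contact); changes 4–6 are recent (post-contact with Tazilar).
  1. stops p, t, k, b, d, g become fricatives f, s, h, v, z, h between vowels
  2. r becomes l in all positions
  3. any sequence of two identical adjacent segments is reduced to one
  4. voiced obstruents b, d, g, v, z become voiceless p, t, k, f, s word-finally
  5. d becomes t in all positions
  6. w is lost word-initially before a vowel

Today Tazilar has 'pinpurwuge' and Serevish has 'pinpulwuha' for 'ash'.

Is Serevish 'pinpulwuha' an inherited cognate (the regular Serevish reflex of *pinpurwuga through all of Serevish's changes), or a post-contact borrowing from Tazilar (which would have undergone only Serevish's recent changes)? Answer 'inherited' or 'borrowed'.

If inherited, *pinpurwuga would pass through all of Serevish's changes:
Serevish: *pinpurwuga > pinpurwuha > pinpulwuha  (by intervocalic lenition, unconditioned shift)
If borrowed from Tazilar 'pinpurwuge' after the early changes, it would undergo only the recent ones:
  rule 4 (final devoicing): no change (pinpurwuge)
  rule 5 (unconditioned shift): no change (pinpurwuge)
  rule 6 (glide loss): no change (pinpurwuge)
  ⇒ as a loan: pinpurwuge
Serevish 'pinpulwuha' matches the inherited outcome exactly, so it is an inherited cognate, not a loan.

inherited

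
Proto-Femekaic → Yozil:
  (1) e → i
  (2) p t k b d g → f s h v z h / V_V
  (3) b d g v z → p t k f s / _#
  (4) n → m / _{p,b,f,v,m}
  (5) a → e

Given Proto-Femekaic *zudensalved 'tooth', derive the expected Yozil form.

zuzinselvit

Yozil: *zudensalved > zudinsalvid > zuzinsalvid > zuzinsalvit > zuzinselvit  (by vowel merger, intervocalic lenition, final devoicing, vowel merger)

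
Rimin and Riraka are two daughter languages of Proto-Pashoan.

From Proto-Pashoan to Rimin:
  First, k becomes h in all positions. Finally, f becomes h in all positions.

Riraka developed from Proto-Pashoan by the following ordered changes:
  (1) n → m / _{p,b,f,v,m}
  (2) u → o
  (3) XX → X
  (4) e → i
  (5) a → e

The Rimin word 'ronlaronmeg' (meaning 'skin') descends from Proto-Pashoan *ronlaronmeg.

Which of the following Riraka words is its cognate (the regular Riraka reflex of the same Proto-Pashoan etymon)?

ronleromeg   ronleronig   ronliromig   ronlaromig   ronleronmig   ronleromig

ronleromig

Riraka: *ronlaronmeg
  ronlaronmeg → ronlarommeg   [nasal place assimilation]
  ronlarommeg (rule 2 does not apply)
  ronlarommeg → ronlaromeg   [degemination]
  ronlaromeg → ronlaromig   [vowel merger]
  ronlaromig → ronleromig   [vowel merger]
  giving Riraka ronleromig.
Among the options, 'ronleromig' alone shows every Riraka change applied in order.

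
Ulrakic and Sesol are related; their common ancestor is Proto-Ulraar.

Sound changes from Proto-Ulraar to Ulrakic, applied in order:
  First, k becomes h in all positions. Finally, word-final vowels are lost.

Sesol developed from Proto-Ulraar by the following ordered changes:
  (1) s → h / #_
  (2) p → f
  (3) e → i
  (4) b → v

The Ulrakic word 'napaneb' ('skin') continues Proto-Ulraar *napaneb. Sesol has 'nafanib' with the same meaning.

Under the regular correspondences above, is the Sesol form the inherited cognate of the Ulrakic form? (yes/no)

no

Derive the expected Sesol reflex of *napaneb:
Sesol: *napaneb > nafaneb > nafanib > nafaniv  (by unconditioned shift, vowel merger, unconditioned shift)
The regular Sesol reflex would be 'nafaniv', but the attested form is 'nafanib'. The correspondence is irregular, so they are not cognates (the Sesol form has a different source).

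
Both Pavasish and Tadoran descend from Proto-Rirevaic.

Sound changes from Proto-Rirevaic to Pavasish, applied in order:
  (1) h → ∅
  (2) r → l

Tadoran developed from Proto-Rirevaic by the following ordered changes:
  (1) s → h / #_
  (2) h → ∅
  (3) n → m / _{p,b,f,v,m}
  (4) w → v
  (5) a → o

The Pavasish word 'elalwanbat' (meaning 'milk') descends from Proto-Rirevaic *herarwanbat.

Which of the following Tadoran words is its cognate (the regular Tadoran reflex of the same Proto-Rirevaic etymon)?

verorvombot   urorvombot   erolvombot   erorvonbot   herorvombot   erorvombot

erorvombot

Tadoran: *herarwanbat > erarwanbat > erarwambat > erarvambat > erorvombot  (by h-loss, nasal place assimilation, unconditioned shift, vowel merger)
Only 'erorvombot' matches the regular Tadoran development of *herarwanbat.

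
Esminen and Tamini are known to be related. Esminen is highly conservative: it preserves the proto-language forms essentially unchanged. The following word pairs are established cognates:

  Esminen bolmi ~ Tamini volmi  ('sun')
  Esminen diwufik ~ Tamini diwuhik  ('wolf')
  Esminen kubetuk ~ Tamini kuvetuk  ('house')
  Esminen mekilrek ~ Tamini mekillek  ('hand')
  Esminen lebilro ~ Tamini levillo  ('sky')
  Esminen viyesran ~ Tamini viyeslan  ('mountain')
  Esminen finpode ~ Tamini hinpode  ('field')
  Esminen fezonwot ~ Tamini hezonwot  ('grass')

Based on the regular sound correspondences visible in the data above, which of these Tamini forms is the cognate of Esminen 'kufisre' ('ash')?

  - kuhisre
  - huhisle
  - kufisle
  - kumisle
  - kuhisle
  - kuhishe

kuhisle

diwufik ~ diwuhik — Esminen f corresponds to Tamini h between vowels (before a front vowel).
mekilrek ~ mekillek — Esminen r corresponds to Tamini l after a consonant, before a front vowel.
Applying these to Esminen 'kufisre':
  kufisre → kuhisre   (f→h between vowels (before a front vowel))
  kuhisre → kuhisle   (r→l after a consonant, before a front vowel)
So the Tamini cognate is 'kuhisle'.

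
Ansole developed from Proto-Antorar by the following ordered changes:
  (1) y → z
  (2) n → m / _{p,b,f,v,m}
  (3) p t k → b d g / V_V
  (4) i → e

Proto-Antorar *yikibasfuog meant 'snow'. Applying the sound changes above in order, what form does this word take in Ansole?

Ansole: *yikibasfuog
  yikibasfuog → zikibasfuog   [unconditioned shift]
  zikibasfuog (rule 2 does not apply)
  zikibasfuog → zigibasfuog   [intervocalic voicing]
  zigibasfuog → zegebasfuog   [vowel merger]
  giving Ansole zegebasfuog.

zegebasfuog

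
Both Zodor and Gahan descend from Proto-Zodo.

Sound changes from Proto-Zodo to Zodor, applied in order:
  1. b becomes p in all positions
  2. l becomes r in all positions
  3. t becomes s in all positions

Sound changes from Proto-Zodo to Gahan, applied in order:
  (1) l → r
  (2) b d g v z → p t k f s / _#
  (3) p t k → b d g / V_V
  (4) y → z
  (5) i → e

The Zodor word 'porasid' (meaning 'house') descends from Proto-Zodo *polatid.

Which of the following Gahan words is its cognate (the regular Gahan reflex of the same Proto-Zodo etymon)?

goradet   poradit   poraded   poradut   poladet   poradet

poradet

Gahan: start from *polatid.
  rule 1 (unconditioned shift): polatid → poratid
  rule 2 (final devoicing): poratid → poratit
  rule 3 (intervocalic voicing): poratit → poradit
  rule 4: no change — poradit
  rule 5 (vowel merger): poradit → poradet
  ⇒ Gahan poradet
Among the options, 'poradet' alone shows every Gahan change applied in order.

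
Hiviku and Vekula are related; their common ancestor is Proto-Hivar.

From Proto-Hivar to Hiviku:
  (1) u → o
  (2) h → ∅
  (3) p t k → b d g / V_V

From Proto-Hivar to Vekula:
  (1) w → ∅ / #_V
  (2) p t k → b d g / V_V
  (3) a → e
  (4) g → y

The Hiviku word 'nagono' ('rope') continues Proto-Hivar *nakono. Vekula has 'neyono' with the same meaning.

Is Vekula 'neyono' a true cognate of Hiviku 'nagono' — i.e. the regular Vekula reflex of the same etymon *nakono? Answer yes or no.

Derive the expected Vekula reflex of *nakono:
Vekula: start from *nakono.
  rule 1: no change — nakono
  rule 2 (intervocalic voicing): nakono → nagono
  rule 3 (vowel merger): nagono → negono
  rule 4 (unconditioned shift): negono → neyono
  ⇒ Vekula neyono
Vekula 'neyono' matches the regular reflex exactly, so the pair is cognate.

yes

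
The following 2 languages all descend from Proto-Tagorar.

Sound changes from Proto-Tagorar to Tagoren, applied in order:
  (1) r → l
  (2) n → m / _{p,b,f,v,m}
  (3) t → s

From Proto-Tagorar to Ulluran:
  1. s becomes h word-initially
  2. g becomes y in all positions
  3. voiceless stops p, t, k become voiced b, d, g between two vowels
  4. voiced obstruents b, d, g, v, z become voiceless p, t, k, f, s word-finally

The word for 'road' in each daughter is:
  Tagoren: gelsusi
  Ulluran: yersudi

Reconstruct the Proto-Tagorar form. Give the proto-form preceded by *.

Position 1: Tagoren has g, Ulluran has y. Tagoren preserves g here (none of its changes turn any other segment into g), so the proto-segment is *g.
Position 3: Tagoren has l, Ulluran has r. Ulluran preserves r here (none of its changes turn any other segment into r), so the proto-segment is *r.
Continuing position by position gives *gersuti; check it forward:
Tagoren: start from *gersuti.
  rule 1 (unconditioned shift): gersuti → gelsuti
  rule 2: no change — gelsuti
  rule 3 (unconditioned shift): gelsuti → gelsusi
  ⇒ Tagoren gelsusi
Ulluran: *gersuti > yersuti > yersudi  (by unconditioned shift, intervocalic voicing)
*gersuti is the unique common source.

*gersuti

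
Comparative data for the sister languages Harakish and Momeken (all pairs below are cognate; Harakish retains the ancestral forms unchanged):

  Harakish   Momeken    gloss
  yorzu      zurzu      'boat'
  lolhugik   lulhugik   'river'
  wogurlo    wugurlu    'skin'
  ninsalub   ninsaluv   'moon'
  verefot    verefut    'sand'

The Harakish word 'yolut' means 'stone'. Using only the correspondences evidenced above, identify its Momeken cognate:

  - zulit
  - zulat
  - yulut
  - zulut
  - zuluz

yorzu ~ zurzu — Harakish y corresponds to Momeken z word-initially before a back vowel.
lolhugik ~ lulhugik, wogurlo ~ wugurlu — Harakish o corresponds to Momeken u after a consonant, before a consonant other than r, m, n, p, b, f, v.
Applying these to Harakish 'yolut':
  yolut → zolut   (y→z word-initially before a back vowel)
  zolut → zulut   (o→u after a consonant, before a consonant other than r, m, n, p, b, f, v)
So the Momeken cognate is 'zulut'.

zulut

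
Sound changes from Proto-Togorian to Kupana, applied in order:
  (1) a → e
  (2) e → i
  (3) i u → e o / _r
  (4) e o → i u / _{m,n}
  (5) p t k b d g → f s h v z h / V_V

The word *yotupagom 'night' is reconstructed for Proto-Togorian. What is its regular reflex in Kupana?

yosufihum

Kupana: start from *yotupagom.
  rule 1 (vowel merger): yotupagom → yotupegom
  rule 2 (vowel merger): yotupegom → yotupigom
  rule 3: no change — yotupigom
  rule 4 (pre-nasal raising): yotupigom → yotupigum
  rule 5 (intervocalic lenition): yotupigum → yosufihum
  ⇒ Kupana yosufihum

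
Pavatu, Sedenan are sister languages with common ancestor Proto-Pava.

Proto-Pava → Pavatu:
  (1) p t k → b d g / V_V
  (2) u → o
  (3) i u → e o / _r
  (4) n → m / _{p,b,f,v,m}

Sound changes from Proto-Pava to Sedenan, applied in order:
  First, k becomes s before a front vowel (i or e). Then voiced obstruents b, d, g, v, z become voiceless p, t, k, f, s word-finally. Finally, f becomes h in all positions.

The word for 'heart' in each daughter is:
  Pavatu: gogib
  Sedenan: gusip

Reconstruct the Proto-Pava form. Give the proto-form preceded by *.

*gukib

Position 5: Pavatu has b, Sedenan has p. Taking the neighbouring segments as reconstructed: Pavatu b can only go back to *b; Sedenan p could go back to *p or *b — the one source consistent with every daughter is *b.
Position 3: Pavatu has g, Sedenan has s. Taking the neighbouring segments as reconstructed: Pavatu g could go back to *k or *g; Sedenan s could go back to *k or *s — the one source consistent with every daughter is *k.
This points to *gukib. Verify forward in each daughter:
Pavatu: *gukib
  gukib → gugib   [intervocalic voicing]
  gugib → gogib   [vowel merger]
  gogib (rule 3 does not apply)
  gogib (rule 4 does not apply)
  giving Pavatu gogib.
Sedenan: start from *gukib.
  rule 1 (palatalisation): gukib → gusib
  rule 2 (final devoicing): gusib → gusip
  rule 3: no change — gusip
  ⇒ Sedenan gusip
No other proto-form is consistent with every reflex, so the reconstruction is *gukib.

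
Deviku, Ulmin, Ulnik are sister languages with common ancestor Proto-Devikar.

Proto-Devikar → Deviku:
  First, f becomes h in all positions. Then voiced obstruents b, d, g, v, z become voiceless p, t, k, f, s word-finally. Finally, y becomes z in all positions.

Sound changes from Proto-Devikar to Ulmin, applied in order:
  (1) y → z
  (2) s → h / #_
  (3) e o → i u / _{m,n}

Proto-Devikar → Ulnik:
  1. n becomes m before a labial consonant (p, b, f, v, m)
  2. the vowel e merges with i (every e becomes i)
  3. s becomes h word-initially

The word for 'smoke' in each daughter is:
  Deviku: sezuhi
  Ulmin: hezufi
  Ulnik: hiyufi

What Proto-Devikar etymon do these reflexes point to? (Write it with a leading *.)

*seyufi

Position 5: Deviku has h, Ulmin has f, Ulnik has f. Ulmin preserves f here (none of its changes turn any other segment into f), so the proto-segment is *f.
Position 1: Deviku has s, Ulmin has h, Ulnik has h. Taking the neighbouring segments as reconstructed: Deviku s can only go back to *s; Ulmin h could go back to *s or *h; Ulnik h could go back to *s or *h — the one source consistent with every daughter is *s.
Position 3: Deviku has z, Ulmin has z, Ulnik has y. Ulnik preserves y here (none of its changes turn any other segment into y), so the proto-segment is *y.
This points to *seyufi. Verify forward in each daughter:
Deviku: start from *seyufi.
  rule 1 (unconditioned shift): seyufi → seyuhi
  rule 2: no change — seyuhi
  rule 3 (unconditioned shift): seyuhi → sezuhi
  ⇒ Deviku sezuhi
Ulmin: *seyufi
  seyufi → sezufi   [unconditioned shift]
  sezufi → hezufi   [debuccalisation]
  hezufi (rule 3 does not apply)
  giving Ulmin hezufi.
Ulnik: *seyufi > siyufi > hiyufi  (by vowel merger, debuccalisation)
Only *seyufi yields all of Deviku sezuhi, Ulmin hezufi, Ulnik hiyufi.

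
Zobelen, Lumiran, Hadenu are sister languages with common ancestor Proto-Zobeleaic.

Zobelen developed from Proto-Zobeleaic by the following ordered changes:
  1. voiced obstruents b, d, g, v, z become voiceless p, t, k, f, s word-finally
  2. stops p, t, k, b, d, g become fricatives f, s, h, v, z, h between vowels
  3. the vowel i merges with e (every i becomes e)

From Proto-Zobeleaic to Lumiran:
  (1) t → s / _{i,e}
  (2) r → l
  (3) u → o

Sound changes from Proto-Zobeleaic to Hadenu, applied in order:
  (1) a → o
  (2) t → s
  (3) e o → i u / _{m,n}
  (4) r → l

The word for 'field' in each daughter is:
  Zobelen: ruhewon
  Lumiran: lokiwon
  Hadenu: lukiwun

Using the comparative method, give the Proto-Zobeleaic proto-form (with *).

Position 6: Zobelen has o, Lumiran has o, Hadenu has u. Zobelen preserves o here (none of its changes turn any other segment into o), so the proto-segment is *o.
Position 2: Zobelen has u, Lumiran has o, Hadenu has u. Zobelen preserves u here (none of its changes turn any other segment into u), so the proto-segment is *u.
Verify the candidate proto-form against each daughter:
Zobelen: start from *rukiwon.
  rule 1: no change — rukiwon
  rule 2 (intervocalic lenition): rukiwon → ruhiwon
  rule 3 (vowel merger): ruhiwon → ruhewon
  ⇒ Zobelen ruhewon
Lumiran: *rukiwon
  rukiwon (rule 1 does not apply)
  rukiwon → lukiwon   [unconditioned shift]
  lukiwon → lokiwon   [vowel merger]
  giving Lumiran lokiwon.
Hadenu: *rukiwon > rukiwun > lukiwun  (by pre-nasal raising, unconditioned shift)
No other proto-form is consistent with every reflex, so the reconstruction is *rukiwon.

*rukiwon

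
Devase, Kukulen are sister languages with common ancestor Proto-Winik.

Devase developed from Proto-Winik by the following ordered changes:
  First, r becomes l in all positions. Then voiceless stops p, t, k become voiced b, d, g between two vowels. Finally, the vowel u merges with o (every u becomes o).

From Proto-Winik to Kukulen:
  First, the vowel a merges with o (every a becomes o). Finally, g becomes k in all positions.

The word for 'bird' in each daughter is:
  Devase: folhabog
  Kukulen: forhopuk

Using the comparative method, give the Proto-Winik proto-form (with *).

Position 6: Devase has b, Kukulen has p. Kukulen preserves p here (none of its changes turn any other segment into p), so the proto-segment is *p.
Position 8: Devase has g, Kukulen has k. Taking the neighbouring segments as reconstructed: Devase g can only go back to *g; Kukulen k could go back to *k or *g — the one source consistent with every daughter is *g.
Verify the candidate proto-form against each daughter:
Devase: start from *forhapug.
  rule 1 (unconditioned shift): forhapug → folhapug
  rule 2 (intervocalic voicing): folhapug → folhabug
  rule 3 (vowel merger): folhabug → folhabog
  ⇒ Devase folhabog
Kukulen: start from *forhapug.
  rule 1 (vowel merger): forhapug → forhopug
  rule 2 (unconditioned shift): forhopug → forhopuk
  ⇒ Kukulen forhopuk
Only *forhapug yields all of Devase folhabog, Kukulen forhopuk.

*forhapug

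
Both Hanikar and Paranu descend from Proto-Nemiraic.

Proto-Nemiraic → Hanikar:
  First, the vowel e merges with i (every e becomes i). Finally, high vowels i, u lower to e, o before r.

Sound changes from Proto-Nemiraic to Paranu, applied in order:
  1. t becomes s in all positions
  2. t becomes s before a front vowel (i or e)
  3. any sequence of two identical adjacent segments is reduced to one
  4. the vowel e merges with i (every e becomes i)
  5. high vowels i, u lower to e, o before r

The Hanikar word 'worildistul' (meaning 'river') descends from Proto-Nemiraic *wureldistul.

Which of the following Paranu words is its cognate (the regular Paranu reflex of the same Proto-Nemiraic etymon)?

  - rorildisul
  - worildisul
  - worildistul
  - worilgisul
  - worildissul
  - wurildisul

worildisul

Paranu: *wureldistul > wureldissul > wureldisul > wurildisul > worildisul  (by unconditioned shift, degemination, vowel merger, pre-rhotic lowering)
Among the options, 'worildisul' alone shows every Paranu change applied in order.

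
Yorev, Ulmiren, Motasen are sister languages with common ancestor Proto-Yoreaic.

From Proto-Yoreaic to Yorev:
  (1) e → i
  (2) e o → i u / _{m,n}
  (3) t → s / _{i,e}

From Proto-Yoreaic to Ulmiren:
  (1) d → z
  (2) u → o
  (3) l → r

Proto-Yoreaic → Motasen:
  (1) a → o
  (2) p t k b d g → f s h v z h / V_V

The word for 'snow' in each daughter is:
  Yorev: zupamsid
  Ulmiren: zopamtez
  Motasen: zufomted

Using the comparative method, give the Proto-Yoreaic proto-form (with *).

*zupamted

Position 6: Yorev has s, Ulmiren has t, Motasen has t. Ulmiren preserves t here (none of its changes turn any other segment into t), so the proto-segment is *t.
Position 4: Yorev has a, Ulmiren has a, Motasen has o. Yorev preserves a here (none of its changes turn any other segment into a), so the proto-segment is *a.
Position 7: Yorev has i, Ulmiren has e, Motasen has e. Ulmiren preserves e here (none of its changes turn any other segment into e), so the proto-segment is *e.
This points to *zupamted. Verify forward in each daughter:
Yorev: start from *zupamted.
  rule 1 (vowel merger): zupamted → zupamtid
  rule 2: no change — zupamtid
  rule 3 (palatalisation): zupamtid → zupamsid
  ⇒ Yorev zupamsid
Ulmiren: start from *zupamted.
  rule 1 (unconditioned shift): zupamted → zupamtez
  rule 2 (vowel merger): zupamtez → zopamtez
  rule 3: no change — zopamtez
  ⇒ Ulmiren zopamtez
Motasen: *zupamted > zupomted > zufomted  (by vowel merger, intervocalic lenition)
*zupamted is the unique common source.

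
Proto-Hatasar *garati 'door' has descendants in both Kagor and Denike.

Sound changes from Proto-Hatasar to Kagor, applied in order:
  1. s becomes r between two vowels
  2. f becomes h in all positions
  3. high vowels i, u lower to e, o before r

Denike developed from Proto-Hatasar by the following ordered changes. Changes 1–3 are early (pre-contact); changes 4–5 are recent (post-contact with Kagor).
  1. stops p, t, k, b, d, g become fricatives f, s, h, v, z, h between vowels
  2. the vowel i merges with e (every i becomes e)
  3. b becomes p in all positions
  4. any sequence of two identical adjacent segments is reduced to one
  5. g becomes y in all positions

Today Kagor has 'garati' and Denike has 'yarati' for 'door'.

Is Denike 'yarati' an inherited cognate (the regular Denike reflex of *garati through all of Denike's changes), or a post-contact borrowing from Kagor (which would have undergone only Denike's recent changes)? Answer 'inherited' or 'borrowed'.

borrowed

If inherited, *garati would pass through all of Denike's changes:
Denike: *garati
  garati → garasi   [intervocalic lenition]
  garasi → garase   [vowel merger]
  garase (rule 3 does not apply)
  garase (rule 4 does not apply)
  garase → yarase   [unconditioned shift]
  giving Denike yarase.
If borrowed from Kagor 'garati' after the early changes, it would undergo only the recent ones:
  rule 4 (degemination): no change (garati)
  rule 5 (unconditioned shift): garati → yarati
  ⇒ as a loan: yarati
Denike 'yarati' matches the loan outcome 'yarati', not the inherited 'yarase' — it skipped the early Denike changes, so it was borrowed from Kagor.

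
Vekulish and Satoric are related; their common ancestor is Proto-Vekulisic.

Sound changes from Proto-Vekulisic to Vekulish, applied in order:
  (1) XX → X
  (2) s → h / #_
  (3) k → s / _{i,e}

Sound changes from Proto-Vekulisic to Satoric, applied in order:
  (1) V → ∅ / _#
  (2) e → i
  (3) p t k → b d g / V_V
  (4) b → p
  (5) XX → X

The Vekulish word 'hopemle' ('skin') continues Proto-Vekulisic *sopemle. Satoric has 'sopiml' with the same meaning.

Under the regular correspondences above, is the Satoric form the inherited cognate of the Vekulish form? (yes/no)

Derive the expected Satoric reflex of *sopemle:
Satoric: start from *sopemle.
  rule 1 (apocope): sopemle → sopeml
  rule 2 (vowel merger): sopeml → sopiml
  rule 3 (intervocalic voicing): sopiml → sobiml
  rule 4 (unconditioned shift): sobiml → sopiml
  rule 5: no change — sopiml
  ⇒ Satoric sopiml
Satoric 'sopiml' matches the regular reflex exactly, so the pair is cognate.

yes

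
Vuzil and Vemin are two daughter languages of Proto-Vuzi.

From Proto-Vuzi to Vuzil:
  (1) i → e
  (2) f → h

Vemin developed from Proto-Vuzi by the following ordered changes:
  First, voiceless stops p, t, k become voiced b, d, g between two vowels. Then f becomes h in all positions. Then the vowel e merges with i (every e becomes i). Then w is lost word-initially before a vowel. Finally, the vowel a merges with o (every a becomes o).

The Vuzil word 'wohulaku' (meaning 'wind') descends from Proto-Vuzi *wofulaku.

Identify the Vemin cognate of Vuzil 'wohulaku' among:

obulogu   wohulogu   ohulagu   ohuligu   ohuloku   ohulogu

ohulogu

Vemin: *wofulaku > wofulagu > wohulagu > ohulagu > ohulogu  (by intervocalic voicing, unconditioned shift, glide loss, vowel merger)
Only 'ohulogu' matches the regular Vemin development of *wofulaku.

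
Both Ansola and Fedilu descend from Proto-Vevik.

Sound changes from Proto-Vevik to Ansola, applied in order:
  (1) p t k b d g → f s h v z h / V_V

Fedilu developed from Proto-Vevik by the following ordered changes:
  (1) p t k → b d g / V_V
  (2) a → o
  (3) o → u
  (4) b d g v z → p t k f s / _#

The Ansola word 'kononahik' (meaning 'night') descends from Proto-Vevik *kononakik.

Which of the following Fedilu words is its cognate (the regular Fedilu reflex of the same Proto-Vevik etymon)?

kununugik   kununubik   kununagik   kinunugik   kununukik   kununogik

kununugik

Fedilu: *kononakik
  kononakik → kononagik   [intervocalic voicing]
  kononagik → kononogik   [vowel merger]
  kononogik → kununugik   [vowel merger]
  kununugik (rule 4 does not apply)
  giving Fedilu kununugik.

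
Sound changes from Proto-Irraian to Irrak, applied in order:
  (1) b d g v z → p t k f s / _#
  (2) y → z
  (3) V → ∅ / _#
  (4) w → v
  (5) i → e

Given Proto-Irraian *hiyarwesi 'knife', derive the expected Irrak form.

hezarves

Irrak: *hiyarwesi
  hiyarwesi (rule 1 does not apply)
  hiyarwesi → hizarwesi   [unconditioned shift]
  hizarwesi → hizarwes   [apocope]
  hizarwes → hizarves   [unconditioned shift]
  hizarves → hezarves   [vowel merger]
  giving Irrak hezarves.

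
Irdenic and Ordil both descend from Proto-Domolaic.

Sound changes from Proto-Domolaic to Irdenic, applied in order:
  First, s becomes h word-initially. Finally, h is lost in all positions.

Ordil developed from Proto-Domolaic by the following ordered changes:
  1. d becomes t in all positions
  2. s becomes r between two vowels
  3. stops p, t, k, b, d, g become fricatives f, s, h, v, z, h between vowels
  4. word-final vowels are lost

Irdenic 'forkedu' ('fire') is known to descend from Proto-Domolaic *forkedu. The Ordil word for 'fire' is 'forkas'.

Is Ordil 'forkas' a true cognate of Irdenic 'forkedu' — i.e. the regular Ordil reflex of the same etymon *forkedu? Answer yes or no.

no

Derive the expected Ordil reflex of *forkedu:
Ordil: start from *forkedu.
  rule 1 (unconditioned shift): forkedu → forketu
  rule 2: no change — forketu
  rule 3 (intervocalic lenition): forketu → forkesu
  rule 4 (apocope): forkesu → forkes
  ⇒ Ordil forkes
The regular Ordil reflex would be 'forkes', but the attested form is 'forkas'. The correspondence is irregular, so they are not cognates (the Ordil form has a different source).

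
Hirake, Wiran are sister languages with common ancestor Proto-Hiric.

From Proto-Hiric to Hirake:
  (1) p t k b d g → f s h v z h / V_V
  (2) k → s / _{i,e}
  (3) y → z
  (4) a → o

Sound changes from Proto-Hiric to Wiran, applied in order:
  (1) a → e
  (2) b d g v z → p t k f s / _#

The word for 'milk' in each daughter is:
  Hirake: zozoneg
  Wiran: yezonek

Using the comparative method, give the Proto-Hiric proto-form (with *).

Position 7: Hirake has g, Wiran has k. Hirake preserves g here (none of its changes turn any other segment into g), so the proto-segment is *g.
Position 1: Hirake has z, Wiran has y. Wiran preserves y here (none of its changes turn any other segment into y), so the proto-segment is *y.
Position 2: Hirake has o, Wiran has e. Taking the neighbouring segments as reconstructed: Hirake o could go back to *a or *o; Wiran e could go back to *a or *e — the one source consistent with every daughter is *a.
Verify the candidate proto-form against each daughter:
Hirake: *yazoneg > zazoneg > zozoneg  (by unconditioned shift, vowel merger)
Wiran: *yazoneg
  yazoneg → yezoneg   [vowel merger]
  yezoneg → yezonek   [final devoicing]
  giving Wiran yezonek.
Only *yazoneg yields all of Hirake zozoneg, Wiran yezonek.

*yazoneg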